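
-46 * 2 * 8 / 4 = -184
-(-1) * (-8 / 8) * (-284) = 284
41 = 41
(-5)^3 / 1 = -125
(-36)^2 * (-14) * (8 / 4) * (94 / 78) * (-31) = 17623872 / 13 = 1355682.46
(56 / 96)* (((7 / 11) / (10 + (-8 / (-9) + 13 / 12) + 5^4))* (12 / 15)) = 588 / 1261205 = 0.00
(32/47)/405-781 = -14866303/19035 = -781.00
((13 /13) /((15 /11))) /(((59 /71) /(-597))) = -155419 /295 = -526.84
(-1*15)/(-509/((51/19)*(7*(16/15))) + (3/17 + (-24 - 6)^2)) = -28560/1665581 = -0.02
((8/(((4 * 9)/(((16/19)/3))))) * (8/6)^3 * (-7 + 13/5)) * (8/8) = -45056/69255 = -0.65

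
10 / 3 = 3.33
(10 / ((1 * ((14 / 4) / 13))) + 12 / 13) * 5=190.33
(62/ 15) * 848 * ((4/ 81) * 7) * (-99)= -16193408/ 135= -119951.17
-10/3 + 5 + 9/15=34/15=2.27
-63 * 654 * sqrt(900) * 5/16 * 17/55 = -119392.16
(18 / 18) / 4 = 1 / 4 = 0.25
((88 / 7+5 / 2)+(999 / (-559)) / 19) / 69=2227045 / 10259886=0.22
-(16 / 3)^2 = -256 / 9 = -28.44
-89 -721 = -810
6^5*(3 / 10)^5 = 59049 / 3125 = 18.90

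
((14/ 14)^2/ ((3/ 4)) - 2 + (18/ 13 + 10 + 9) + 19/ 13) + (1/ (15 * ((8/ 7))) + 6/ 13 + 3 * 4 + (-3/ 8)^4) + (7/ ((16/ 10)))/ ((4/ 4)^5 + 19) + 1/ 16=27156787/ 798720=34.00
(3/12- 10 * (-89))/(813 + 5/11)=39171/35792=1.09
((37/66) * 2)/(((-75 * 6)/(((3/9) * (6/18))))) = -37/133650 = -0.00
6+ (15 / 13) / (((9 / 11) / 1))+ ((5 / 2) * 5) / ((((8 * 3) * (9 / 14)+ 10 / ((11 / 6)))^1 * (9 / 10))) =1519261 / 188136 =8.08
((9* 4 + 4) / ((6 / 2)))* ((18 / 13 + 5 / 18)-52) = -235580 / 351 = -671.17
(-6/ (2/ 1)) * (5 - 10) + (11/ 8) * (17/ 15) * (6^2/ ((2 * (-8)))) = 1839/ 160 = 11.49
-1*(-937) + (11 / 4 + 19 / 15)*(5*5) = 12449 / 12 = 1037.42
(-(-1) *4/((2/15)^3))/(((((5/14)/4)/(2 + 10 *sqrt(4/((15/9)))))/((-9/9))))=-75600 *sqrt(15)-37800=-330597.54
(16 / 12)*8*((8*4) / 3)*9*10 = 10240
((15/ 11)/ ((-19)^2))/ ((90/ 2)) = 1/ 11913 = 0.00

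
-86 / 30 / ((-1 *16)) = 43 / 240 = 0.18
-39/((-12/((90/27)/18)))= 0.60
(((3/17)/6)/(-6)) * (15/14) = -5/952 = -0.01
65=65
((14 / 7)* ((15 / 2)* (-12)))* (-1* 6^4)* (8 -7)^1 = 233280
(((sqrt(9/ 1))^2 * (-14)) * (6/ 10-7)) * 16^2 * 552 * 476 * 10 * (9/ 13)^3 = 395424927055872/ 2197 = 179984035983.56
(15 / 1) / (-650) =-3 / 130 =-0.02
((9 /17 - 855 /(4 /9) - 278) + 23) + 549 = -110787 /68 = -1629.22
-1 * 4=-4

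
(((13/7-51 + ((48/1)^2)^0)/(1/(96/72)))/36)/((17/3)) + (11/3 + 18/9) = 5732/1071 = 5.35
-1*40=-40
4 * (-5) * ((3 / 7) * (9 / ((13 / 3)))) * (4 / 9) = -7.91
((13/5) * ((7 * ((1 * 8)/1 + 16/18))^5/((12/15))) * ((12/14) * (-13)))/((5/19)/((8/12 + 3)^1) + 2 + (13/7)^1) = -243154963251200000/28284471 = -8596765456.61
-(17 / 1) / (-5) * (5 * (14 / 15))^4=653072 / 405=1612.52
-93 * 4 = -372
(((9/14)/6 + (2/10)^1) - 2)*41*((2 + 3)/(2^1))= -173.52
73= 73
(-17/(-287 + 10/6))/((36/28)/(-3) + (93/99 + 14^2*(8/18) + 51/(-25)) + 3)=883575/1313687792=0.00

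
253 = 253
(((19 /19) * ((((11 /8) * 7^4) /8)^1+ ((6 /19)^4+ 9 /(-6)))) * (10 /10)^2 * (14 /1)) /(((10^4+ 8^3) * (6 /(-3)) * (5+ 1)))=-0.05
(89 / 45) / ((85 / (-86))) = -7654 / 3825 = -2.00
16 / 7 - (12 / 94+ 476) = -155894 / 329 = -473.84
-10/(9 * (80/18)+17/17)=-10/41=-0.24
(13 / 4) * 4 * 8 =104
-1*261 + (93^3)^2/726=215663331321/242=891170790.58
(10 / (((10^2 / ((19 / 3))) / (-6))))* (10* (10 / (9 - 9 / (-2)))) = -28.15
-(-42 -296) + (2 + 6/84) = 4761/14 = 340.07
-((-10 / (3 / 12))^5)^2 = -10485760000000000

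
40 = 40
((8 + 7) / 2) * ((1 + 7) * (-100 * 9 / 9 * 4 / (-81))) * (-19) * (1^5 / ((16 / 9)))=-9500 / 3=-3166.67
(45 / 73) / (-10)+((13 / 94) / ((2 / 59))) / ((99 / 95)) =5235391 / 1358676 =3.85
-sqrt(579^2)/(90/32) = -205.87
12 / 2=6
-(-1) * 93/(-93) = -1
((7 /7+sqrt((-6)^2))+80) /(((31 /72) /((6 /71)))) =37584 /2201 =17.08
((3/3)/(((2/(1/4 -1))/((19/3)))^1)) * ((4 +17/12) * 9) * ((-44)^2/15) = -14943.50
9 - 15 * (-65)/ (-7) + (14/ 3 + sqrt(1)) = -2617/ 21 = -124.62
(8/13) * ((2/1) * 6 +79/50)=2716/325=8.36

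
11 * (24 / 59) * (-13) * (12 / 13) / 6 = -528 / 59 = -8.95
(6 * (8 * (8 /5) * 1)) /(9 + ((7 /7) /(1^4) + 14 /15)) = 288 /41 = 7.02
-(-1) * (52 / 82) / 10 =0.06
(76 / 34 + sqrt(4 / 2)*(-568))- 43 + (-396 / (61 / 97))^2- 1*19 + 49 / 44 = 1103497100521 / 2783308- 568*sqrt(2) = 395666.36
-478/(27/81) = -1434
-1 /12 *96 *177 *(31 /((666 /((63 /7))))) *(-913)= 20038524 /37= 541581.73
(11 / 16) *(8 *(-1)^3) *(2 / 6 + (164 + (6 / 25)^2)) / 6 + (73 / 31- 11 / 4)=-52691539 / 348750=-151.09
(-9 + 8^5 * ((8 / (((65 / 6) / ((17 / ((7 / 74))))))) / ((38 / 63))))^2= 79280717180896616121 / 1525225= 51979686394398.61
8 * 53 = 424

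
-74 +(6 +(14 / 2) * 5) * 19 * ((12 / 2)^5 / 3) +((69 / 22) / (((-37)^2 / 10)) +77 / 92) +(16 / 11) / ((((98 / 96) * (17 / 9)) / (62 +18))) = 2330229335284075 / 1154061524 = 2019155.21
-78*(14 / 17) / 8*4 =-32.12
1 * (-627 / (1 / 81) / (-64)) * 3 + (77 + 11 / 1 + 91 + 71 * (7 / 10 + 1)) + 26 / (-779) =668146991 / 249280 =2680.31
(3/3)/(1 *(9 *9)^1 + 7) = 1/88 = 0.01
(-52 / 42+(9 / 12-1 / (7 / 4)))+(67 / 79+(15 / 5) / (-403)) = -0.22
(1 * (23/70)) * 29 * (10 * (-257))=-171419/7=-24488.43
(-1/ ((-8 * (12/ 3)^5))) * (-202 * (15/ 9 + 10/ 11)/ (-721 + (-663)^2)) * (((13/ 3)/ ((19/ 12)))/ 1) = -111605/ 281761480704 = -0.00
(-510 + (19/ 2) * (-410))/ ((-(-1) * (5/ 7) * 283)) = -21.79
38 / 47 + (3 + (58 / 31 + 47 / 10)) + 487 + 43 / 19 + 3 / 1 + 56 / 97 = 13512718897 / 26852510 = 503.22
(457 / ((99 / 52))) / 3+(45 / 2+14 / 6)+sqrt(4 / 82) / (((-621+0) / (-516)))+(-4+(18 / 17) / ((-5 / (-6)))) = 172 * sqrt(82) / 8487+5155907 / 50490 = 102.30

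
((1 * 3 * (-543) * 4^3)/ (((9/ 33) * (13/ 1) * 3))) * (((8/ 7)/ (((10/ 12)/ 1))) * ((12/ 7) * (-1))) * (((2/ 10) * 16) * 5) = 1174339584/ 3185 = 368709.45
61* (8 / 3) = 162.67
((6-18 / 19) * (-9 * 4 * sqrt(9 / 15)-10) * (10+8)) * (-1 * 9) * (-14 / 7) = -1119744 * sqrt(15) / 95-311040 / 19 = -62020.52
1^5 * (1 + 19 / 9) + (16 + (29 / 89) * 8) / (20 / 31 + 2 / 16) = 4172164 / 152991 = 27.27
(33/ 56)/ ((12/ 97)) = 1067/ 224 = 4.76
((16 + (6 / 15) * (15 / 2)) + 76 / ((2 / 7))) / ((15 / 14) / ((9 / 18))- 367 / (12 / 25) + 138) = -23940 / 52453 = -0.46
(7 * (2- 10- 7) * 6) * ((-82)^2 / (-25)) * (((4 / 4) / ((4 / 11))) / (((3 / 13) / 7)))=70672602 / 5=14134520.40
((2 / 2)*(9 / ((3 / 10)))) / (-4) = -7.50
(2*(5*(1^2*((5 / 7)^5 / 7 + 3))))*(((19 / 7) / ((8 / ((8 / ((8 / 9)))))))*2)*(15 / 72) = 63425325 / 1647086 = 38.51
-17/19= -0.89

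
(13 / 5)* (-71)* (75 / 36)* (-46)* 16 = 283053.33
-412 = -412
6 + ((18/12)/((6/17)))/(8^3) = 12305/2048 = 6.01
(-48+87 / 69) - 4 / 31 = -33417 / 713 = -46.87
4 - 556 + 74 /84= -23147 /42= -551.12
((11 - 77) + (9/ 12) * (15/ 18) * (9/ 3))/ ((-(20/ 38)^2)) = 185193/ 800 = 231.49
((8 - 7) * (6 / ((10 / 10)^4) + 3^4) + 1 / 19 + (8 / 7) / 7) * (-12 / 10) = -487188 / 4655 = -104.66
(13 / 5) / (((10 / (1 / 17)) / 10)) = 0.15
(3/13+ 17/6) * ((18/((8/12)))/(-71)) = -1.17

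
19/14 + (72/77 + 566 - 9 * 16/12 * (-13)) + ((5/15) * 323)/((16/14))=1512589/1848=818.50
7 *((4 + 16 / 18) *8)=2464 / 9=273.78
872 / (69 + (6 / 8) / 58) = 12.64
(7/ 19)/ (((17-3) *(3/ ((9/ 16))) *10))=3/ 6080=0.00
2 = 2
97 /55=1.76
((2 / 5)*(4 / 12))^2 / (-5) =-0.00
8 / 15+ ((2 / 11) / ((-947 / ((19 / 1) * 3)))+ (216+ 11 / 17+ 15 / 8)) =219.04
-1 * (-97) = 97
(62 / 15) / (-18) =-31 / 135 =-0.23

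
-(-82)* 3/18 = 41/3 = 13.67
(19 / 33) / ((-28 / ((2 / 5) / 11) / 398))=-3781 / 12705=-0.30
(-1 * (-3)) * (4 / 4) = 3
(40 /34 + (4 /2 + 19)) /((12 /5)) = 1885 /204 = 9.24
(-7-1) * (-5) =40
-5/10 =-1/2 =-0.50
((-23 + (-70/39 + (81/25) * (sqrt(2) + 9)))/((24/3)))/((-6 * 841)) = -27 * sqrt(2)/336400 - 266/2459925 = -0.00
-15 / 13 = -1.15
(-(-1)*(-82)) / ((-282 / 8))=328 / 141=2.33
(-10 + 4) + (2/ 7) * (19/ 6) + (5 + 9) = 187/ 21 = 8.90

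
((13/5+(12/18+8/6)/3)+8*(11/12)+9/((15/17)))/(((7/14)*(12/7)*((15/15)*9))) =364/135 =2.70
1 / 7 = 0.14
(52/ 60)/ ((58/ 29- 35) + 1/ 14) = -182/ 6915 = -0.03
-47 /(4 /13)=-611 /4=-152.75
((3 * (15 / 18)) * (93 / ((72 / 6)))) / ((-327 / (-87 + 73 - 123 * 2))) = 10075 / 654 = 15.41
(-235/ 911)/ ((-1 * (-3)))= -235/ 2733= -0.09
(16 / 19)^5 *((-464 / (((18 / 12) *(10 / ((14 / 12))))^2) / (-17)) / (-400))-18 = -38358241140374 / 2130992701875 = -18.00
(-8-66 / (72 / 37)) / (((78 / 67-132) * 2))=33701 / 210384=0.16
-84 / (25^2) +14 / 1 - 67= -33209 / 625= -53.13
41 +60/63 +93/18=1979/42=47.12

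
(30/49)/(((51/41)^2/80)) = 1344800/42483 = 31.66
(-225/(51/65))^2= 23765625/289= 82234.00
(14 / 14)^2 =1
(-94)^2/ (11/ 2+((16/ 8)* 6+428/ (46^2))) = 9348488/ 18729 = 499.15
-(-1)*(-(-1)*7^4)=2401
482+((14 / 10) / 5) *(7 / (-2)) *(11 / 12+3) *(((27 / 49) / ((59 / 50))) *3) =476.62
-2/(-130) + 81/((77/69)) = 363362/5005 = 72.60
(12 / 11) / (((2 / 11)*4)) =1.50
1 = 1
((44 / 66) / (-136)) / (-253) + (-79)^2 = 322110493 / 51612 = 6241.00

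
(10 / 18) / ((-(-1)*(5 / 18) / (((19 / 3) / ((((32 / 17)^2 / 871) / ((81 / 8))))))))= 129131847 / 4096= 31526.33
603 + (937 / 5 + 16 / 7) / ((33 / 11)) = 23318 / 35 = 666.23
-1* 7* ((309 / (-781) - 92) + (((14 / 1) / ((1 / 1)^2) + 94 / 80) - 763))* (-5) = -183739451 / 6248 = -29407.72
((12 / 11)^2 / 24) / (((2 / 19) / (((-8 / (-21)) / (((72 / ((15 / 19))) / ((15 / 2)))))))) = 25 / 1694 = 0.01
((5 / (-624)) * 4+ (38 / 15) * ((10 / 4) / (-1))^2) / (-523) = -2465 / 81588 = -0.03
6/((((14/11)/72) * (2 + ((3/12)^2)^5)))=276824064/1631119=169.71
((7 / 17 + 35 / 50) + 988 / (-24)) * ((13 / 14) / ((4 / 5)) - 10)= 168531 / 476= 354.06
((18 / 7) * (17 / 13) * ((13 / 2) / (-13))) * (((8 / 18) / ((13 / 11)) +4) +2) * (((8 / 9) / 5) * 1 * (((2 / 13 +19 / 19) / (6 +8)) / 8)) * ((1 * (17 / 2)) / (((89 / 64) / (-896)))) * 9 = 1324609536 / 1368731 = 967.76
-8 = -8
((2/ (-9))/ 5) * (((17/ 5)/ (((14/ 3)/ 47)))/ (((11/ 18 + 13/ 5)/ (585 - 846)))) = 73602/ 595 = 123.70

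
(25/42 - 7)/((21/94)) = -12643/441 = -28.67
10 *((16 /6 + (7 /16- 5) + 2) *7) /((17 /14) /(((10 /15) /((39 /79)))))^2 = 107033150 /11868363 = 9.02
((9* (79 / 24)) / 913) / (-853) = -237 / 6230312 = -0.00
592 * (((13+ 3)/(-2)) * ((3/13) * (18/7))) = -255744/91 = -2810.37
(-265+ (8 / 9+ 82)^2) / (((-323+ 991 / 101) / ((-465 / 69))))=8376223405 / 58930416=142.14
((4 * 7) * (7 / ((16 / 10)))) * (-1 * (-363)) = 88935 / 2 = 44467.50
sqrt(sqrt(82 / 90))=0.98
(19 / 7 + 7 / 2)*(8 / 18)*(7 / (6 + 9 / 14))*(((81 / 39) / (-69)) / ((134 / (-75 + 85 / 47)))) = 1396640 / 29188081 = 0.05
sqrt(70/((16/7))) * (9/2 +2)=91 * sqrt(10)/8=35.97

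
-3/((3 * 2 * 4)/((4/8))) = -1/16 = -0.06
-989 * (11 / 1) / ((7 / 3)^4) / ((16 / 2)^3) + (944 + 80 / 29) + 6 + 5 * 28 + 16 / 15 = 584540538403 / 534750720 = 1093.11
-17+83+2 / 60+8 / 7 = 14107 / 210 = 67.18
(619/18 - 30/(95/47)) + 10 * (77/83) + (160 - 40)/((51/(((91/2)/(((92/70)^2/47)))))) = 750975424885/255275298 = 2941.83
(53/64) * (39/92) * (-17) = -35139/5888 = -5.97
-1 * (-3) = 3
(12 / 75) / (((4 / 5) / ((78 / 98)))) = 39 / 245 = 0.16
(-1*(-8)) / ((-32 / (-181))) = 181 / 4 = 45.25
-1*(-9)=9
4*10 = 40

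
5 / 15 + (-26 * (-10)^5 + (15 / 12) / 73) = 2277600307 / 876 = 2600000.35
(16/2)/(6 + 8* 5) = 4/23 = 0.17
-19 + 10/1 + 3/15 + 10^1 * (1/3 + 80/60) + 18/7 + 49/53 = 11.36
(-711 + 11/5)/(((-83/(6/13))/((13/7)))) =7.32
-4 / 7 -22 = -158 / 7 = -22.57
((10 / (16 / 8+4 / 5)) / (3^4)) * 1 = 25 / 567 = 0.04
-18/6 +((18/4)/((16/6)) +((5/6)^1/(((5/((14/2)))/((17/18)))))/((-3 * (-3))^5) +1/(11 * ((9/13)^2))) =-315060545/280600848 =-1.12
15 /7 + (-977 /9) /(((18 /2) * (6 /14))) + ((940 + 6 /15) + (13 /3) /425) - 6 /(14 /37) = 649585616 /722925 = 898.55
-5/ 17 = -0.29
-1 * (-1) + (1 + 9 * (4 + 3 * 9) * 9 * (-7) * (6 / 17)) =-105428 / 17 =-6201.65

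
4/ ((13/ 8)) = 32/ 13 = 2.46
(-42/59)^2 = 1764/3481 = 0.51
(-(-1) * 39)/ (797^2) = 39/ 635209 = 0.00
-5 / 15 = -1 / 3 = -0.33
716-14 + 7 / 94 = 65995 / 94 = 702.07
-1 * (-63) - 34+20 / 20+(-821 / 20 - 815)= -16521 / 20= -826.05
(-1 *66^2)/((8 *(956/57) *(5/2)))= -62073/4780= -12.99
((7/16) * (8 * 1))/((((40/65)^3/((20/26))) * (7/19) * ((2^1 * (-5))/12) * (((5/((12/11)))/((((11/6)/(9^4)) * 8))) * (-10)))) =3211/1749600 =0.00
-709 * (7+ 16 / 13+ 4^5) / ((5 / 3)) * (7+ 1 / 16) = -3225270069 / 1040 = -3101221.22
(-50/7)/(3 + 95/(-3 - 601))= -30200/12019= -2.51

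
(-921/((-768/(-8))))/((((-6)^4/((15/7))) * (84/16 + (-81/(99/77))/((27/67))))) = 1535/14620032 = 0.00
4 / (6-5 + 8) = 0.44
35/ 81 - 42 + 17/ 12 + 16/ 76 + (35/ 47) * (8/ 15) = -11441213/ 289332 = -39.54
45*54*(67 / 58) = 81405 / 29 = 2807.07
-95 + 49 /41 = -93.80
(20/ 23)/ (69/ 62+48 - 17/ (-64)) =39680/ 2253241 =0.02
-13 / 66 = -0.20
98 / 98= 1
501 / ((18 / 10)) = 835 / 3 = 278.33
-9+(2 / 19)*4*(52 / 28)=-1093 / 133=-8.22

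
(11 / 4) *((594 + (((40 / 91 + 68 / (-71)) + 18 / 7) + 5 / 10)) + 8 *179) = 288342615 / 51688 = 5578.52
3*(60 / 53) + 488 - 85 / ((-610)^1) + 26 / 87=276677519 / 562542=491.83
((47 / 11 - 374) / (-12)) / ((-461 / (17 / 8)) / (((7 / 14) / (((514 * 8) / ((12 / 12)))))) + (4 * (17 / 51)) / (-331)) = -0.00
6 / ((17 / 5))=30 / 17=1.76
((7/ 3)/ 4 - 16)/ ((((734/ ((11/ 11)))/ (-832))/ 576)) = 3694080/ 367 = 10065.61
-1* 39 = -39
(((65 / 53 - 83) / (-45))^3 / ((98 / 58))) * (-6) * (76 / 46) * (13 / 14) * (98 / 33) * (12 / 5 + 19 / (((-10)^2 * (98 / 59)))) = -653126522253732956 / 2675636518865625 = -244.10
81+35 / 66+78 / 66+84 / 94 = 259345 / 3102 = 83.61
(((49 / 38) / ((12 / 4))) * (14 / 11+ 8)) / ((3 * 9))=833 / 5643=0.15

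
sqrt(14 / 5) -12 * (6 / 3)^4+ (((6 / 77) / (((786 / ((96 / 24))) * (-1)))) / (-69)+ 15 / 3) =-130152557 / 696003+ sqrt(70) / 5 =-185.33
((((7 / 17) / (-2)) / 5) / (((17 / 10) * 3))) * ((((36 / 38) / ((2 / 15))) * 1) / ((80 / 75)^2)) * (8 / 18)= -7875 / 351424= -0.02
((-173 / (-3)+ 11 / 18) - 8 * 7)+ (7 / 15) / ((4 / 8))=289 / 90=3.21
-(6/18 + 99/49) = -346/147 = -2.35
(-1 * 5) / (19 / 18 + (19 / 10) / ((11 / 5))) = -99 / 38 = -2.61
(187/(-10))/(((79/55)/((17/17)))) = -13.02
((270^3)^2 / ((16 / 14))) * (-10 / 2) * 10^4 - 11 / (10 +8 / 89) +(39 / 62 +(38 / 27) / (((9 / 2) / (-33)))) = -16949646393750000010.78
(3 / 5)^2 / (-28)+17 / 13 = 11783 / 9100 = 1.29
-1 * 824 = -824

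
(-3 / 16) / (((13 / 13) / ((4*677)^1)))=-2031 / 4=-507.75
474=474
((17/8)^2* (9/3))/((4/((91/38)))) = 78897/9728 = 8.11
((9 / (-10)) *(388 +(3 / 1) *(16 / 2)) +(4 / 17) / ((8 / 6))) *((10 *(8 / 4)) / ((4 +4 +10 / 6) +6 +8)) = -378036 / 1207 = -313.20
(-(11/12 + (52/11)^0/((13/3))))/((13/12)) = -179/169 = -1.06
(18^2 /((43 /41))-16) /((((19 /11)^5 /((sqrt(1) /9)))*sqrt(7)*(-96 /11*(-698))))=5578645589*sqrt(7) /112368264703632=0.00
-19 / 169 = -0.11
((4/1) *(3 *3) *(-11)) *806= -319176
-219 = -219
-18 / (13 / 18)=-24.92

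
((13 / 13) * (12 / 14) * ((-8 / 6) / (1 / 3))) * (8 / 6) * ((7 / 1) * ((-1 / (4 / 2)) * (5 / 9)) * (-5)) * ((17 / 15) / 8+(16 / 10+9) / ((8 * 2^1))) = -35.74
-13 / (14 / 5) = -65 / 14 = -4.64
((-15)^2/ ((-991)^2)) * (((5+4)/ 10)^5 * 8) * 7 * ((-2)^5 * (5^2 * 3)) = -89282088/ 4910405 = -18.18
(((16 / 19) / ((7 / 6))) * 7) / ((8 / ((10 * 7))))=840 / 19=44.21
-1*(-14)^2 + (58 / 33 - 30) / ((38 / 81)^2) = -1287887 / 3971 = -324.32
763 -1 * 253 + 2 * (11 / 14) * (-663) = -3723 / 7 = -531.86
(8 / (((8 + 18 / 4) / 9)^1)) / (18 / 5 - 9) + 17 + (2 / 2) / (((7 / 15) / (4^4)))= 564.50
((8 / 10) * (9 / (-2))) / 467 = -18 / 2335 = -0.01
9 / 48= 3 / 16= 0.19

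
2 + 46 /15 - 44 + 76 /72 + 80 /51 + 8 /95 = -1053059 /29070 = -36.22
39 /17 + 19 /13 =830 /221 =3.76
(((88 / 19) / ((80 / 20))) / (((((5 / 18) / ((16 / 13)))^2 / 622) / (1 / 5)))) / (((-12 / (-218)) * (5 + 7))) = 1718272512 / 401375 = 4280.97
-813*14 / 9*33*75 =-3130050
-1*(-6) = 6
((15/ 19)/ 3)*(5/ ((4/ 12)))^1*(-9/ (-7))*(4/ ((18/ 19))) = 150/ 7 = 21.43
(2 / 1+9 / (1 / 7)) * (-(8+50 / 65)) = -570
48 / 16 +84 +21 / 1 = 108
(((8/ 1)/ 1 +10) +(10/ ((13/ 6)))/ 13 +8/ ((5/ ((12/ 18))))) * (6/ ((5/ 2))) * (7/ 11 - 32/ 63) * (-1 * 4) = -70109216/ 2927925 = -23.95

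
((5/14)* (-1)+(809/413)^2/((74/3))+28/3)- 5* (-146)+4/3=14019343088/18933159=740.47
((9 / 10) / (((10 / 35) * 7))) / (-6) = -3 / 40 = -0.08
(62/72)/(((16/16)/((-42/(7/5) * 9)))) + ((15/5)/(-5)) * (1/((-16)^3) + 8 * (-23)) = -500121/4096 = -122.10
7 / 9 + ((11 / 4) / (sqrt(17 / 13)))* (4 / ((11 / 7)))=6.90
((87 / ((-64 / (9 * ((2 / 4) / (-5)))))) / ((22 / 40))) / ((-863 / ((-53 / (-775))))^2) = 2199447 / 157459061980000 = 0.00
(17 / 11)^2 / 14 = 289 / 1694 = 0.17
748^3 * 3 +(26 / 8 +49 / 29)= 145641129789 / 116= 1255526980.94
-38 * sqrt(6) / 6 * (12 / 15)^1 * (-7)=532 * sqrt(6) / 15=86.88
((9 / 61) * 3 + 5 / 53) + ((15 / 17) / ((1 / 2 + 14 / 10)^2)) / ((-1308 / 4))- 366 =-790374051186 / 2162660389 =-365.46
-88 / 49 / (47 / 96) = -8448 / 2303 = -3.67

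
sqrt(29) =5.39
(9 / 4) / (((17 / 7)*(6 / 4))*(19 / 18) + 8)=189 / 995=0.19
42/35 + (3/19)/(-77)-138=-1000707/7315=-136.80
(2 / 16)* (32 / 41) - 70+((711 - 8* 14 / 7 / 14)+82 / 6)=653.62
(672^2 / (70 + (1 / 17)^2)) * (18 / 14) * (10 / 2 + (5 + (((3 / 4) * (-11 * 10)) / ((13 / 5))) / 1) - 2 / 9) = -47887031808 / 263003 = -182077.89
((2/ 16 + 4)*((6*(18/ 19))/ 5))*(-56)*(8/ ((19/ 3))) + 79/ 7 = -4048669/ 12635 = -320.43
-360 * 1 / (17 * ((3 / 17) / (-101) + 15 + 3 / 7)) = -16968 / 12361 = -1.37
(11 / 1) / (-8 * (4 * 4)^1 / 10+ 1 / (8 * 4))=-1760 / 2043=-0.86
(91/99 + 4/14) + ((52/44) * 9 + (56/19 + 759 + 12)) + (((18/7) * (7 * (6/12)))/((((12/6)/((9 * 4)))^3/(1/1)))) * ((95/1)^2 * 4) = 2268096650189/1197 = 1894817585.79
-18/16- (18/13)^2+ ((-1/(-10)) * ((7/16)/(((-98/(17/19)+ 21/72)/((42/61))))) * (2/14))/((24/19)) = -15974521071/5250992240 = -3.04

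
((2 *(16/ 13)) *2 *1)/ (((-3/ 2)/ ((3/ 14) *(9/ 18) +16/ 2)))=-7264/ 273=-26.61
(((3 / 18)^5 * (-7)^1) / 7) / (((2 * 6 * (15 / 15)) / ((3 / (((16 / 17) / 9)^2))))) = -289 / 98304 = -0.00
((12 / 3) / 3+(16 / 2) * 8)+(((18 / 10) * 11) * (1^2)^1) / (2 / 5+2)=73.58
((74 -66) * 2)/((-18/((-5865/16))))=1955/6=325.83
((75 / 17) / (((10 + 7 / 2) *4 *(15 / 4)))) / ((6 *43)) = 5 / 59211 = 0.00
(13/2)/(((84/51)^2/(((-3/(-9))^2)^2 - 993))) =-18886439/7938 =-2379.24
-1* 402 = -402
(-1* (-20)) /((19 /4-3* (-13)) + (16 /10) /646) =129200 /282641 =0.46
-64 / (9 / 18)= -128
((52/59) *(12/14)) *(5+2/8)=234/59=3.97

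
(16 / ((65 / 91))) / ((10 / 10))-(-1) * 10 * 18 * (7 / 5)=1372 / 5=274.40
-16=-16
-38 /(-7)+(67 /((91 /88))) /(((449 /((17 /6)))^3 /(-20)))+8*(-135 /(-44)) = 73329247131872 /2446452931923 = 29.97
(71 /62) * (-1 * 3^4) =-5751 /62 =-92.76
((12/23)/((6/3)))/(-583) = -6/13409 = -0.00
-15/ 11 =-1.36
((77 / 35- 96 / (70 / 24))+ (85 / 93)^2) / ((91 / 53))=-95874880 / 5509413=-17.40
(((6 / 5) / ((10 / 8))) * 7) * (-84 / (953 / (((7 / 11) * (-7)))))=691488 / 262075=2.64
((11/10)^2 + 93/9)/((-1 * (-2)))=3463/600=5.77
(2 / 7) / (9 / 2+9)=4 / 189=0.02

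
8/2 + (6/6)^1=5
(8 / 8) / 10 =1 / 10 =0.10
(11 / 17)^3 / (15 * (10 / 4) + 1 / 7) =18634 / 2589151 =0.01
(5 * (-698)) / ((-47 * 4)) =1745 / 94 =18.56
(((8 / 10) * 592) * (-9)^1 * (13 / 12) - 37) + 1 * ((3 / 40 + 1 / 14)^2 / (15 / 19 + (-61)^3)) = -1573765510191299 / 338109721600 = -4654.60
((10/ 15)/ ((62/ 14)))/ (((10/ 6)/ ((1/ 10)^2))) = 7/ 7750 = 0.00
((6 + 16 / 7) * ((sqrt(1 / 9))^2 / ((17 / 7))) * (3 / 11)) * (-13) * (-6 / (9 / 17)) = 1508 / 99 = 15.23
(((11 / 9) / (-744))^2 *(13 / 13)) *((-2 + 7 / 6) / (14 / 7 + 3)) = -0.00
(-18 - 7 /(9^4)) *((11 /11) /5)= -23621 /6561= -3.60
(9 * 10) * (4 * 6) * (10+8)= 38880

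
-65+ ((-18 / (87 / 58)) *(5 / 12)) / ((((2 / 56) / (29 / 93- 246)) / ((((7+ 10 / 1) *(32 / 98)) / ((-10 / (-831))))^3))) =43977013282232288047 / 13025425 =3376244021383.74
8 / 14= 4 / 7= 0.57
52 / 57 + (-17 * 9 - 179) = -18872 / 57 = -331.09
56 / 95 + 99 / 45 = 53 / 19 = 2.79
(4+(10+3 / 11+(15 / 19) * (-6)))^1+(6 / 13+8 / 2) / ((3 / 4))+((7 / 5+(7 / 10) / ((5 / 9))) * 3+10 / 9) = 30047497 / 1222650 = 24.58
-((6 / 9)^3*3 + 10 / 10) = -17 / 9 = -1.89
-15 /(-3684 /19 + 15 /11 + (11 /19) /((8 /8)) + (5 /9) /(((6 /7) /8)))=84645 /1053926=0.08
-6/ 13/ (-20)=3/ 130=0.02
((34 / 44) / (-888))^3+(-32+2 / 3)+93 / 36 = -214360513556273 / 7456017862656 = -28.75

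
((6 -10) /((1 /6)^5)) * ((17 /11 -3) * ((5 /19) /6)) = 414720 /209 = 1984.31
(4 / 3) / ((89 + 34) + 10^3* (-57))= -4 / 170631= -0.00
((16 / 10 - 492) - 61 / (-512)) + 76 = -1060559 / 2560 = -414.28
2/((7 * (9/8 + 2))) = 16/175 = 0.09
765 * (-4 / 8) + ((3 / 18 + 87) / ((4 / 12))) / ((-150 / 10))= -5999 / 15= -399.93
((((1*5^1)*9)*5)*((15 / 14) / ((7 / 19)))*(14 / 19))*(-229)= -772875 / 7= -110410.71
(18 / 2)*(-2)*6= -108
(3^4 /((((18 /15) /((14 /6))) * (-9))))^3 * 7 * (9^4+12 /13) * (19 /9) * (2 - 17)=810735165625 /104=7795530438.70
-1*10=-10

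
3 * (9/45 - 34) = -507/5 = -101.40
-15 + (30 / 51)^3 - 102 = -573821 / 4913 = -116.80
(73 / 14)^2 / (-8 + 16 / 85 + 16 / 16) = -452965 / 113484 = -3.99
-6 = -6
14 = 14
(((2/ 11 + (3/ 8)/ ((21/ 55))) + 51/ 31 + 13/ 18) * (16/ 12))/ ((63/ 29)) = 17600419/ 8120574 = 2.17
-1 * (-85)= 85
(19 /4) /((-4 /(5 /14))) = -95 /224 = -0.42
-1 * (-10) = 10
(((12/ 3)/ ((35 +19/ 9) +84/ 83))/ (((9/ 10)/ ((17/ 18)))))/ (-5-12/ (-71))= -1001810/ 43955793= -0.02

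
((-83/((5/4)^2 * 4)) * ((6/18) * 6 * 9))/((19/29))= -173304/475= -364.85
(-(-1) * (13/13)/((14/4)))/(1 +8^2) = 0.00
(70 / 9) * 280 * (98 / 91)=274400 / 117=2345.30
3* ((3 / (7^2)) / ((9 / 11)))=11 / 49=0.22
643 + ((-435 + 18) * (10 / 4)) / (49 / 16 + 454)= 640.72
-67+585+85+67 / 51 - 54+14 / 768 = 3592567 / 6528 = 550.33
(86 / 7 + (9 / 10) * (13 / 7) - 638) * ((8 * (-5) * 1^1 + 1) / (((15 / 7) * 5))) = 567879 / 250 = 2271.52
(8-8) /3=0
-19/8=-2.38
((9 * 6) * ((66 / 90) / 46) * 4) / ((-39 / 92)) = -528 / 65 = -8.12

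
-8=-8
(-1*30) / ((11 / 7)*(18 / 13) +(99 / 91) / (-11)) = -130 / 9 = -14.44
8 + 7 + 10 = 25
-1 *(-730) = 730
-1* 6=-6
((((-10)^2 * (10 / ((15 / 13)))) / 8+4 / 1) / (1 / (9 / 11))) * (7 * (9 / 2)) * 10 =318465 / 11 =28951.36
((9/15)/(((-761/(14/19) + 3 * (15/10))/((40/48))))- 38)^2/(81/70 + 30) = 10474421055875/226000471848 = 46.35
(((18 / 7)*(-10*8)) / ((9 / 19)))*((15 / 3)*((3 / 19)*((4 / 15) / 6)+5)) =-228320 / 21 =-10872.38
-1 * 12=-12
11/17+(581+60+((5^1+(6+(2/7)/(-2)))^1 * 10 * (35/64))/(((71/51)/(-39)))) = -9865431/9656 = -1021.69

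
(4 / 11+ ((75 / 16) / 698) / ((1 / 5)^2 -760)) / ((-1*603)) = -282900901 / 469131819552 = -0.00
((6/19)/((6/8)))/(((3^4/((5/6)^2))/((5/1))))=250/13851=0.02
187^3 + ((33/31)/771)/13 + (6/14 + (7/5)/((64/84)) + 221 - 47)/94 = 6539204.88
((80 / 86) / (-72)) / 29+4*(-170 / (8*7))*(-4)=3815785 / 78561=48.57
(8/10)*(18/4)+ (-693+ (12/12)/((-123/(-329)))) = -422336/615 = -686.73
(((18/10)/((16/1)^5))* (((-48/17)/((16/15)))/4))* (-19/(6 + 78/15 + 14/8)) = 7695/4616880128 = 0.00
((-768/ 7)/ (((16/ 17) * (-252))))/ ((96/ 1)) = 17/ 3528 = 0.00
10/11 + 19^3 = 75459/11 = 6859.91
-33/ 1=-33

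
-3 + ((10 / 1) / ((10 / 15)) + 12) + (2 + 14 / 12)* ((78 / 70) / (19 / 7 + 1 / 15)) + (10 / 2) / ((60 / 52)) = 51863 / 1752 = 29.60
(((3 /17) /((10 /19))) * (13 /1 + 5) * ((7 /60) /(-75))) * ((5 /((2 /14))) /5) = -2793 /42500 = -0.07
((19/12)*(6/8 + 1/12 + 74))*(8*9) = 8531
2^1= 2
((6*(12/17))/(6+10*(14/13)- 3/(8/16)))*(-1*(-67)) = 15678/595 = 26.35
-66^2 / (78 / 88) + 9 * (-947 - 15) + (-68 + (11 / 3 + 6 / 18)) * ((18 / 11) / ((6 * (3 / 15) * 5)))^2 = -21356970 / 1573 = -13577.22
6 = 6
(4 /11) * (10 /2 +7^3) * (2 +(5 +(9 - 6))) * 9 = 125280 /11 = 11389.09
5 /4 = 1.25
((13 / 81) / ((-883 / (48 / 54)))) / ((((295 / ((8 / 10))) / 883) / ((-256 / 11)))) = 106496 / 11828025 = 0.01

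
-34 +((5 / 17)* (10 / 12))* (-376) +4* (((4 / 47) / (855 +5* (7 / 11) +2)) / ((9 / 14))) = -4291913870 / 34020621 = -126.16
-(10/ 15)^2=-0.44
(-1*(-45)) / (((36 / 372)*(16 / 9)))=4185 / 16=261.56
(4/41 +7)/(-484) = -291/19844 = -0.01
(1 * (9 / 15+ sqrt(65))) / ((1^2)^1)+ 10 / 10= 8 / 5+ sqrt(65)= 9.66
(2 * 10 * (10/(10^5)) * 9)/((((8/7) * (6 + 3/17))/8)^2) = 289/12500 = 0.02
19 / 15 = 1.27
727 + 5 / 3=2186 / 3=728.67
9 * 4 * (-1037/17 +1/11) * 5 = -120600/11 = -10963.64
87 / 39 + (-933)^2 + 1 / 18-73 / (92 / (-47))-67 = 9369648445 / 10764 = 870461.58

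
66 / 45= 22 / 15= 1.47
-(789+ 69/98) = -77391/98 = -789.70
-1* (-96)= 96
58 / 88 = 0.66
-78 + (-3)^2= -69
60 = 60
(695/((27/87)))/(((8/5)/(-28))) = -705425/18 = -39190.28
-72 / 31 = -2.32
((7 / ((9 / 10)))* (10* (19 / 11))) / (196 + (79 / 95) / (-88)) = 10108000 / 14746329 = 0.69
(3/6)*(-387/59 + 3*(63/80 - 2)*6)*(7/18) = -5.52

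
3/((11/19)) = 5.18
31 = 31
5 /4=1.25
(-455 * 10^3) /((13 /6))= -210000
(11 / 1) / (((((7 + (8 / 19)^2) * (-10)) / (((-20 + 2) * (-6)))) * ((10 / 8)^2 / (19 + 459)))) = -1639991232 / 323875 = -5063.65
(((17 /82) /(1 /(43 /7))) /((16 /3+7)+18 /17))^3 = 51815853859041 /60255651738538088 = 0.00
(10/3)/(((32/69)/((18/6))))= 345/16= 21.56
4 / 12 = 1 / 3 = 0.33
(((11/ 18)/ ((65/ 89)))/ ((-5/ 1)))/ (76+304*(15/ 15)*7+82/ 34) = -16643/ 219427650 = -0.00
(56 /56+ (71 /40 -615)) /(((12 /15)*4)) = -24489 /128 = -191.32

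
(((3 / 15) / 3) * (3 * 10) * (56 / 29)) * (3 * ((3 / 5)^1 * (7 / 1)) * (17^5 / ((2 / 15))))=15027766488 / 29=518198844.41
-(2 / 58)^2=-0.00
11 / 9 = 1.22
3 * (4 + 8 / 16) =27 / 2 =13.50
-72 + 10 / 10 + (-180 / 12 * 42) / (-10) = -8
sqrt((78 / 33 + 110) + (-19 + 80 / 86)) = sqrt(21096273) / 473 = 9.71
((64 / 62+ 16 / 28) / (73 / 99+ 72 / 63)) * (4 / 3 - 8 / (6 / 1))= 0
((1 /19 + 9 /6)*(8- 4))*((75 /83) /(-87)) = -2950 /45733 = -0.06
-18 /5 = -3.60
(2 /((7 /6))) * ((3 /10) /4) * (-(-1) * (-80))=-72 /7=-10.29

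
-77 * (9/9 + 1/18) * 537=-261877/6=-43646.17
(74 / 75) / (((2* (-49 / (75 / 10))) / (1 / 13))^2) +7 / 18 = 0.39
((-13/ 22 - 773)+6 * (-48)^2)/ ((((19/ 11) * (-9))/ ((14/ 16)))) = -11753/ 16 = -734.56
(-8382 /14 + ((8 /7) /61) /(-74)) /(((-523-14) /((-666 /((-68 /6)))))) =85131819 /1299361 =65.52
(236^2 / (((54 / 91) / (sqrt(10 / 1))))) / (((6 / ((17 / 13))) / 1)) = 1656956 *sqrt(10) / 81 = 64688.33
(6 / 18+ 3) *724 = 7240 / 3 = 2413.33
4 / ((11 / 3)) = 12 / 11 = 1.09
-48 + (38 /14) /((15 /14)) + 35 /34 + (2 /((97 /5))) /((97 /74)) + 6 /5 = -207100459 /4798590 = -43.16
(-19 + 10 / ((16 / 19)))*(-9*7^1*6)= 10773 / 4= 2693.25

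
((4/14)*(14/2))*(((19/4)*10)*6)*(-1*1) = -570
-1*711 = -711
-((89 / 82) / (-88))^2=-7921 / 52070656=-0.00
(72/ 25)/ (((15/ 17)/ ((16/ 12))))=544/ 125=4.35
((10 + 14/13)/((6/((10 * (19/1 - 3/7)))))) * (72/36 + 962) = 2313600/7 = 330514.29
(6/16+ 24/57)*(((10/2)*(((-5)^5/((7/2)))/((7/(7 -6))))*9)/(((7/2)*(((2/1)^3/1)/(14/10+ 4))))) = -91884375/104272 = -881.20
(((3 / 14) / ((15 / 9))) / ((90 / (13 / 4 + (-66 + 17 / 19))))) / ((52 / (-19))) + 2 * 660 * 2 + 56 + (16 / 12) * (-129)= 367499101 / 145600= 2524.03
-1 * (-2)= 2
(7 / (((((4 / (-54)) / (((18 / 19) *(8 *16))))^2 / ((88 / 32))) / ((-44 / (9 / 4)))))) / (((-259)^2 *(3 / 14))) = -34685190144 / 494209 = -70183.24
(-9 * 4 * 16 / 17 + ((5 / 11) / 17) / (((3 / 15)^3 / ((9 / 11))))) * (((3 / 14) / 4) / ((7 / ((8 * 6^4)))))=-35586864 / 14399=-2471.48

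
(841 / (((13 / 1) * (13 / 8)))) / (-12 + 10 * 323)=3364 / 271921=0.01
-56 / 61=-0.92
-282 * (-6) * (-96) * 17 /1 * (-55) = 151873920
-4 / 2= -2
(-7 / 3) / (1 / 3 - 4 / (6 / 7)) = 7 / 13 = 0.54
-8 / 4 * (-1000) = 2000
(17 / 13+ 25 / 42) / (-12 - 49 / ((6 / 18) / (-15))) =0.00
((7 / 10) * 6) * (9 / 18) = 21 / 10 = 2.10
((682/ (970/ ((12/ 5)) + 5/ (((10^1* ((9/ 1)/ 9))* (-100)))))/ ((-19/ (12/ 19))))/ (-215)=982080/ 3764280931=0.00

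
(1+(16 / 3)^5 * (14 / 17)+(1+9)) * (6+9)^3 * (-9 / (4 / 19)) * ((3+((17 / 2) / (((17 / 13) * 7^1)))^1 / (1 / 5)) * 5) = -18710594790625 / 952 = -19653986124.61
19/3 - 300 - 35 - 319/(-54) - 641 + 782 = -9815/54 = -181.76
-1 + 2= 1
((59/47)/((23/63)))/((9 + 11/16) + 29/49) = 2914128/8711779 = 0.33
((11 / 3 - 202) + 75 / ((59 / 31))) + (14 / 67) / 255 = -160199524 / 1008015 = -158.93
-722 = -722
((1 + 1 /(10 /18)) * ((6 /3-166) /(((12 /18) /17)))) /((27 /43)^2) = -36085084 /1215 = -29699.66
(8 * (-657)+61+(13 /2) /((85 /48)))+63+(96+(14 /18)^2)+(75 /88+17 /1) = -3037804889 /605880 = -5013.87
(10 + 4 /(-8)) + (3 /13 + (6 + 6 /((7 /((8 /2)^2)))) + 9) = 6997 /182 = 38.45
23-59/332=7577/332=22.82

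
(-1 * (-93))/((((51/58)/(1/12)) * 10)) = 899/1020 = 0.88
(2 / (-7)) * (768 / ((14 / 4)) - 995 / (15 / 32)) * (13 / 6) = 519584 / 441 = 1178.20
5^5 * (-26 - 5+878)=2646875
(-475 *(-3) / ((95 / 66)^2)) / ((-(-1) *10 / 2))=13068 / 95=137.56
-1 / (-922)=1 / 922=0.00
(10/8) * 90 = 225/2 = 112.50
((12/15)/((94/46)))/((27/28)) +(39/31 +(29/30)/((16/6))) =6377807/3147120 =2.03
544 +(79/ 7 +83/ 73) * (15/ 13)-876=-317.67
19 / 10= 1.90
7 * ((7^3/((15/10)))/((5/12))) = 19208/5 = 3841.60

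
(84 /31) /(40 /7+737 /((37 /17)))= 21756 /2764673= 0.01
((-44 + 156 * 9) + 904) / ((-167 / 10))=-22640 / 167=-135.57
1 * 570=570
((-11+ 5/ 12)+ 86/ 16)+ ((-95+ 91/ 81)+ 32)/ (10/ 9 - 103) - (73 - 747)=669.40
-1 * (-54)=54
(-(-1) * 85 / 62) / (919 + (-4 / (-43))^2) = 157165 / 105353314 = 0.00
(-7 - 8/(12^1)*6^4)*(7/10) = -6097/10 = -609.70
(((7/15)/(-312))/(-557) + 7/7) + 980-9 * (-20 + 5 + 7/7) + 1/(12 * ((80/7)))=1107.01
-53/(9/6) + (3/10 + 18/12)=-503/15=-33.53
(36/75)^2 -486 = -303606/625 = -485.77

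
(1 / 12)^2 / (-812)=-0.00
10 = 10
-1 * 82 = -82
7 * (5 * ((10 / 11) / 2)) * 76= 13300 / 11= 1209.09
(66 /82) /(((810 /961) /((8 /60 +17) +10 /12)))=5697769 /332100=17.16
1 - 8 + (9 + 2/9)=2.22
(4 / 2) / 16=1 / 8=0.12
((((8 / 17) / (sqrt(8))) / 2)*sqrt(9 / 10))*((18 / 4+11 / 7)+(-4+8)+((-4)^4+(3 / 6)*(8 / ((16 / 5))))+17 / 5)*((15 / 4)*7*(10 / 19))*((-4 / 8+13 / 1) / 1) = 8527725*sqrt(5) / 5168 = 3689.74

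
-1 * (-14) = 14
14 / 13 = 1.08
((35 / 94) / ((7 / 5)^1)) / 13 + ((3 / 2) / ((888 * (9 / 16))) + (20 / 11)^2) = 163925587 / 49238046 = 3.33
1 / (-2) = -1 / 2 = -0.50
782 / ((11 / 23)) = 17986 / 11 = 1635.09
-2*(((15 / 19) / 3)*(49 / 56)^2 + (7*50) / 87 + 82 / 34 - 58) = 92375885 / 899232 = 102.73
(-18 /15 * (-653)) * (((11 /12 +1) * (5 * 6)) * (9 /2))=405513 /2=202756.50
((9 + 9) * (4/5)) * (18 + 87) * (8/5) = 12096/5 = 2419.20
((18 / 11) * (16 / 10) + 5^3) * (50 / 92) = 35095 / 506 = 69.36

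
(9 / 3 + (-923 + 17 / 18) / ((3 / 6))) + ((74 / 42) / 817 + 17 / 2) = -188652431 / 102942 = -1832.61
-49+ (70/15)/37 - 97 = -16192/111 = -145.87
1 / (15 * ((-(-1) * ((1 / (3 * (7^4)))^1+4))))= 2401 / 144065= 0.02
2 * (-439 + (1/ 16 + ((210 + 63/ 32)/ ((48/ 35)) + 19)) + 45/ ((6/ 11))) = -93633/ 256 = -365.75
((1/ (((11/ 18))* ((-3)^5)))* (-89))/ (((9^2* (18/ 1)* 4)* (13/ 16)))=356/ 2814669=0.00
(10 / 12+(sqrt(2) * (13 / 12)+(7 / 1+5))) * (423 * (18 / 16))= 16497 * sqrt(2) / 32+97713 / 16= 6836.13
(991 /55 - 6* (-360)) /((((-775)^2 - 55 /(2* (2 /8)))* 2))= 119791 /66056650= 0.00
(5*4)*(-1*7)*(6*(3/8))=-315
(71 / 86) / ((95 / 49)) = 3479 / 8170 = 0.43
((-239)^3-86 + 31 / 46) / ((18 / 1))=-69776911 / 92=-758444.68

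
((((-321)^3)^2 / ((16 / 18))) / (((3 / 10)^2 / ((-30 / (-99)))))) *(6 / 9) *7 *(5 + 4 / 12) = 103141104181622181.82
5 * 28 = 140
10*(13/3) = 130/3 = 43.33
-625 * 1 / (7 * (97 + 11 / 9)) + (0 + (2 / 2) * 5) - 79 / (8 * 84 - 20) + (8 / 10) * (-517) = -516463783 / 1260805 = -409.63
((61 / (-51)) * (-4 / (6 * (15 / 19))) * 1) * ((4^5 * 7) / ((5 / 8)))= 132923392 / 11475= 11583.74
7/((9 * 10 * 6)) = 7/540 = 0.01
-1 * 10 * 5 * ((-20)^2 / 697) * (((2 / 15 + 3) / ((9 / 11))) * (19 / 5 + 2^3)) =-24402400 / 18819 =-1296.69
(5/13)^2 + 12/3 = 701/169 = 4.15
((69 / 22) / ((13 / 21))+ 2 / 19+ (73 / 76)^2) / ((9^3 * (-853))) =-1677901 / 171205821072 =-0.00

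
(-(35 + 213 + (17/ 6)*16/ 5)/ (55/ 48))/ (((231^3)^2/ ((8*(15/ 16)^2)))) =-1928/ 185704340659299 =-0.00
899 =899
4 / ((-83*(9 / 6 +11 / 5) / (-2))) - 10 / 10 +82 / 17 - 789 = -40990348 / 52207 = -785.15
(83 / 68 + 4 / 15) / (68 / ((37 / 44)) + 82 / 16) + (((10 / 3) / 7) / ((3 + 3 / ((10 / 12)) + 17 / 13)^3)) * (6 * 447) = 4010470393044541 / 1542433906795530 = 2.60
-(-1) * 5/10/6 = 1/12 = 0.08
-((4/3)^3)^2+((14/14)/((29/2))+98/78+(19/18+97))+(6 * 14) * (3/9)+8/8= 67478249/549666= 122.76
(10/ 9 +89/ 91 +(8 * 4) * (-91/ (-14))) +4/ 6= 172609/ 819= 210.76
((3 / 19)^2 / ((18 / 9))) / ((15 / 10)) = 3 / 361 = 0.01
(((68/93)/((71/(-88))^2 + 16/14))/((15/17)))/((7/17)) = 152185088/135648405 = 1.12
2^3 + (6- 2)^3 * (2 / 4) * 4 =136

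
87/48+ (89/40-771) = -61357/80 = -766.96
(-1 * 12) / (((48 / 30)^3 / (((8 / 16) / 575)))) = -15 / 5888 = -0.00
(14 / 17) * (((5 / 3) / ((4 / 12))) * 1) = 70 / 17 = 4.12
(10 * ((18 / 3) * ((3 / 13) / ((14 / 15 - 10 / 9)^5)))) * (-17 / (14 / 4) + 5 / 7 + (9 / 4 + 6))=-954933046875 / 2981888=-320244.44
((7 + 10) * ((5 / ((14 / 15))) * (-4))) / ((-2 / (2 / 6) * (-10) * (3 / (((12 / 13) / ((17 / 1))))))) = -10 / 91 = -0.11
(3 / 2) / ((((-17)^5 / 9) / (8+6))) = -189 / 1419857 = -0.00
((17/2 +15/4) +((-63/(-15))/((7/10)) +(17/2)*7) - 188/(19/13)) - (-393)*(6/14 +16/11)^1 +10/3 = 12157823/17556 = 692.52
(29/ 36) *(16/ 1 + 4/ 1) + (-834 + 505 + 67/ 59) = -165541/ 531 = -311.75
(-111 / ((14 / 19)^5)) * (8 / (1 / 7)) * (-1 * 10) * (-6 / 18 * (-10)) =2290391575 / 2401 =953932.35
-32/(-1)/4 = 8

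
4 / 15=0.27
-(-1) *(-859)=-859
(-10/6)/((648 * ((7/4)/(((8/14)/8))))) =-5/47628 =-0.00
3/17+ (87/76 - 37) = -46097/1292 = -35.68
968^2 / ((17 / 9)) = 8433216 / 17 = 496071.53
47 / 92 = 0.51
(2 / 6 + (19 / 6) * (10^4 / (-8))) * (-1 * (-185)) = -732230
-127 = -127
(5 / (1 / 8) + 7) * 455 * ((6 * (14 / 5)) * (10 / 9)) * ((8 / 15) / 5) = 1916096 / 45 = 42579.91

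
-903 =-903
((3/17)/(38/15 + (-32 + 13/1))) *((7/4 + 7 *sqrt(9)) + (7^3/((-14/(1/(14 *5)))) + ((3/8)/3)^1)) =-477/1976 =-0.24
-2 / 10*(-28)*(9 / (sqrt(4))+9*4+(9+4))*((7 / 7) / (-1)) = -1498 / 5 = -299.60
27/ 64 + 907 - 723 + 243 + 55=30875/ 64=482.42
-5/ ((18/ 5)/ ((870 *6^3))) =-261000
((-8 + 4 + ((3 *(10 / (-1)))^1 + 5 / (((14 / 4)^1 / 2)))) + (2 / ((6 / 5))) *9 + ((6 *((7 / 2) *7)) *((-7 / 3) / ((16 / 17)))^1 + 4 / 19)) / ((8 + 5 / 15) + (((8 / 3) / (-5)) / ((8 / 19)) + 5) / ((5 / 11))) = -60707025 / 2640848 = -22.99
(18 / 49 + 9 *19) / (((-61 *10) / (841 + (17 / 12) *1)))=-28295091 / 119560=-236.66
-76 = -76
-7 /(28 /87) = -87 /4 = -21.75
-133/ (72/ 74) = -4921/ 36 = -136.69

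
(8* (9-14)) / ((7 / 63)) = -360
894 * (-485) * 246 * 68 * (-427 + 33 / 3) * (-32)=-96553180938240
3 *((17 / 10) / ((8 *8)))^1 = 51 / 640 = 0.08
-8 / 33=-0.24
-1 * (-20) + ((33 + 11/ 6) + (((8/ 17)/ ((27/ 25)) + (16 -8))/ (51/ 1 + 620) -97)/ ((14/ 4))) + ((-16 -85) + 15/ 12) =-56937817/ 783972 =-72.63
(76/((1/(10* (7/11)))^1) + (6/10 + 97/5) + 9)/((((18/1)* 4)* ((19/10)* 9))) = 0.42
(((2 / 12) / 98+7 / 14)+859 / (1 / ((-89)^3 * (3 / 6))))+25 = -178037086079 / 588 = -302784160.00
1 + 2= 3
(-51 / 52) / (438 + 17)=-51 / 23660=-0.00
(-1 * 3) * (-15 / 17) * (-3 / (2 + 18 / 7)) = -945 / 544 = -1.74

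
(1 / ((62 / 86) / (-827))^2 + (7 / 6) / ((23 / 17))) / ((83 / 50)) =4362820146425 / 5503647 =792714.38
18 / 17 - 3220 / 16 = -13613 / 68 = -200.19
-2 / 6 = -1 / 3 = -0.33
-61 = -61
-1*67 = -67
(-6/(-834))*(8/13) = 8/1807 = 0.00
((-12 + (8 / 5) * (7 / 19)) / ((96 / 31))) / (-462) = 8401 / 1053360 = 0.01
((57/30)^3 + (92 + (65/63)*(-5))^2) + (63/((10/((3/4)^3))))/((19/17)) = 9110424858109/1206576000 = 7550.64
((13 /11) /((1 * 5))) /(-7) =-13 /385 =-0.03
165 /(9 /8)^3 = 28160 /243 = 115.88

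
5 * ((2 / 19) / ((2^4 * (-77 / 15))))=-75 / 11704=-0.01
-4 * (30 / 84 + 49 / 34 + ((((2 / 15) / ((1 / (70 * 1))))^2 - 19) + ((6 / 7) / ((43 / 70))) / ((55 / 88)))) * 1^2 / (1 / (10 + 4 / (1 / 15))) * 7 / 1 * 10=-1413982.98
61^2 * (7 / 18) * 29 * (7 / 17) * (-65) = -343690165 / 306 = -1123170.47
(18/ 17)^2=324/ 289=1.12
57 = 57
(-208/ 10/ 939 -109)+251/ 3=-119044/ 4695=-25.36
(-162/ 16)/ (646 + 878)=-27/ 4064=-0.01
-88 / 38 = -2.32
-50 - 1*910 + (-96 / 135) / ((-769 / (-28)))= -33221696 / 34605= -960.03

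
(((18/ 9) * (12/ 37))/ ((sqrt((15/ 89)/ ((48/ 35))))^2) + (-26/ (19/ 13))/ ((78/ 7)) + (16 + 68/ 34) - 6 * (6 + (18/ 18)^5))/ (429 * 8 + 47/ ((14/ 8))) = -0.01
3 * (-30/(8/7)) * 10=-1575/2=-787.50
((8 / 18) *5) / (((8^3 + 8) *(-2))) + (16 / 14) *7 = 8.00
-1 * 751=-751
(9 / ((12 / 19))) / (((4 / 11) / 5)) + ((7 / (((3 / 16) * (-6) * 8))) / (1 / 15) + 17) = 9661 / 48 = 201.27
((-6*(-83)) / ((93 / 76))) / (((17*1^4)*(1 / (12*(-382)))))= -57831744 / 527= -109737.65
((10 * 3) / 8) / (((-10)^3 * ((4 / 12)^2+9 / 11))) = -297 / 73600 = -0.00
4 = 4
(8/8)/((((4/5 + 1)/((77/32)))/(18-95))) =-29645/288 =-102.93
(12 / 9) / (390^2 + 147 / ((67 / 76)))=67 / 7651404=0.00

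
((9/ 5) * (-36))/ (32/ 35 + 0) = -567/ 8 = -70.88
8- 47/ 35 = 233/ 35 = 6.66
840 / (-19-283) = -420 / 151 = -2.78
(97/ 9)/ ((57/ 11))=1067/ 513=2.08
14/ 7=2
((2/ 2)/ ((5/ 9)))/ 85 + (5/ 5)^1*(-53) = -22516/ 425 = -52.98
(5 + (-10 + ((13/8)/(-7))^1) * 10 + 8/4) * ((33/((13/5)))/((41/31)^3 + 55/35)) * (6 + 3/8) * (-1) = 669094986285/337021568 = 1985.32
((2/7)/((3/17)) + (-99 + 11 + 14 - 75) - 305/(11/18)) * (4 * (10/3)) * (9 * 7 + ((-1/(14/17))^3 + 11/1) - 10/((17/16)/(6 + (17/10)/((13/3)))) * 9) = 212480119776775/52531479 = 4044815.11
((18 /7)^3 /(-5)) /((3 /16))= -31104 /1715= -18.14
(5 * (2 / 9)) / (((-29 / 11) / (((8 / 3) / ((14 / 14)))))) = -880 / 783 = -1.12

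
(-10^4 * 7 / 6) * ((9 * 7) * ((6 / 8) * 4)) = -2205000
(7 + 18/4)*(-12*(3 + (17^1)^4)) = -11526312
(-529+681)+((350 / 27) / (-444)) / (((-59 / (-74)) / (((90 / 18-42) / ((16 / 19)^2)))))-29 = 152818627 / 1223424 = 124.91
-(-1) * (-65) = -65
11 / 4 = 2.75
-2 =-2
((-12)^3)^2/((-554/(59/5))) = -88086528/1385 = -63600.38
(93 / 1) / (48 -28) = 93 / 20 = 4.65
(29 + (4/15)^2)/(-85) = -0.34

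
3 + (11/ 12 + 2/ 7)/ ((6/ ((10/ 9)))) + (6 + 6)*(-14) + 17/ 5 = -1830019/ 11340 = -161.38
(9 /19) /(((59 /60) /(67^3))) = 162412020 /1121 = 144881.37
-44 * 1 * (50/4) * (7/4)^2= -13475/8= -1684.38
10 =10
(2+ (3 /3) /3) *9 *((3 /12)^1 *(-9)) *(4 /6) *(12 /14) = -27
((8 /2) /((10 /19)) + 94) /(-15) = -508 /75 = -6.77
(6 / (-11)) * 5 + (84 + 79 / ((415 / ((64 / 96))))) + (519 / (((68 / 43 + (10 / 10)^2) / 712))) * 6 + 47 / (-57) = 2756645534003 / 3209195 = 858983.49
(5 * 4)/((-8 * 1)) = -5/2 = -2.50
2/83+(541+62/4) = 92383/166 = 556.52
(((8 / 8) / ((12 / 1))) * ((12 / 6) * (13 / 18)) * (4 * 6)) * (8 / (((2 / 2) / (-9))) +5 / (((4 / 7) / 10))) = 403 / 9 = 44.78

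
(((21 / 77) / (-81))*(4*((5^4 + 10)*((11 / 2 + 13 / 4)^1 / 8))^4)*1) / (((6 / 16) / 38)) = -4635757178819921875 / 14598144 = -317557984002.62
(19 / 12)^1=19 / 12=1.58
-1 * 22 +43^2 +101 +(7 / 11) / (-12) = 254489 / 132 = 1927.95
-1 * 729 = -729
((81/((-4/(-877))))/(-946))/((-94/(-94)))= -71037/3784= -18.77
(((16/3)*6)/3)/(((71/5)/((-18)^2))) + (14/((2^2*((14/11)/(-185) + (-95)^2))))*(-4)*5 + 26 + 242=666817567238/1303976131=511.37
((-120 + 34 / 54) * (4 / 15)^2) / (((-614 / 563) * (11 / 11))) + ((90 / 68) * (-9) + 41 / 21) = -965829629 / 443875950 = -2.18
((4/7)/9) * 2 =8/63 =0.13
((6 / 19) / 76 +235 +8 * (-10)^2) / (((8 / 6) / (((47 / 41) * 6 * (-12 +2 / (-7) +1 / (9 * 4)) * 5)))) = -542456679795 / 1657712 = -327232.16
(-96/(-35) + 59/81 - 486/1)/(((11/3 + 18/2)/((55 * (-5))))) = 75238295/7182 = 10475.95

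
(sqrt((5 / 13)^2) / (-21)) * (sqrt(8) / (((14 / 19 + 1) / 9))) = -190 * sqrt(2) / 1001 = -0.27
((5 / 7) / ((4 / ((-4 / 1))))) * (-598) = 2990 / 7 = 427.14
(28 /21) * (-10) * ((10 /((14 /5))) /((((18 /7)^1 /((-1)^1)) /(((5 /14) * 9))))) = 1250 /21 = 59.52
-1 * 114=-114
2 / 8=1 / 4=0.25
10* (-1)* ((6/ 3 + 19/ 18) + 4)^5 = -165191847035/ 944784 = -174846.15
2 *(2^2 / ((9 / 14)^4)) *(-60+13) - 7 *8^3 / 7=-2713.56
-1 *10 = -10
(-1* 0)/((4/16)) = 0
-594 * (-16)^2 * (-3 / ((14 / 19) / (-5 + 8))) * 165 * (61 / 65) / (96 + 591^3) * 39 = 26171963136 / 481658723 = 54.34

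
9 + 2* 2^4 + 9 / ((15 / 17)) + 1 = 261 / 5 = 52.20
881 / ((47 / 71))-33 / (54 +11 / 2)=7440467 / 5593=1330.32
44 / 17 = 2.59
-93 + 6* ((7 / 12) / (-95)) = -93.04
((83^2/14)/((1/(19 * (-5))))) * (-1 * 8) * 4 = 10471280/7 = 1495897.14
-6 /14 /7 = -3 /49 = -0.06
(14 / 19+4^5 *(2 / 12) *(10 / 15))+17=22489 / 171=131.51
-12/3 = -4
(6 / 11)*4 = 24 / 11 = 2.18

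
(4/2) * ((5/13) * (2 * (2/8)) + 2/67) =387/871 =0.44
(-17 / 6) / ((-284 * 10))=17 / 17040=0.00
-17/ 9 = -1.89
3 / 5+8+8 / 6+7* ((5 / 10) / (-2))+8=971 / 60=16.18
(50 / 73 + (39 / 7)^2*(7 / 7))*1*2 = 226966 / 3577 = 63.45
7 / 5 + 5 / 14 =123 / 70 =1.76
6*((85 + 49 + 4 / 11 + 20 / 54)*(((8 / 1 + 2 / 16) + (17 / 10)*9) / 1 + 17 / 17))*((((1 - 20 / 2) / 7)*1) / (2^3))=-2443477 / 770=-3173.35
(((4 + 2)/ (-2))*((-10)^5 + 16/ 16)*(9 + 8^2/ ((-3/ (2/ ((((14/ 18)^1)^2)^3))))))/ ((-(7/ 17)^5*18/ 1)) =1023042883321361475/ 3954653486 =258693432.17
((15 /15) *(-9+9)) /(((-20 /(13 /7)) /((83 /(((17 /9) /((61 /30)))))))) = 0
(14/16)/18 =7/144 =0.05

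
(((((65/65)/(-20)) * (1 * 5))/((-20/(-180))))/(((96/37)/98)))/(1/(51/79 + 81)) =-17540775/2528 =-6938.60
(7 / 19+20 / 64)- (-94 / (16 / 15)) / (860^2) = 15312399 / 22483840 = 0.68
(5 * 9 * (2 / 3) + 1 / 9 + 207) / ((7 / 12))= 8536 / 21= 406.48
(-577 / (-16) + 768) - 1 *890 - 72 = -2527 / 16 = -157.94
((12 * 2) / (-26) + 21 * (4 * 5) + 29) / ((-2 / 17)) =-99025 / 26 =-3808.65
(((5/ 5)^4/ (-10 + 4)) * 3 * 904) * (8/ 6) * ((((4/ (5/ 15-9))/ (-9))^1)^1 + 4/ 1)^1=-285664/ 117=-2441.57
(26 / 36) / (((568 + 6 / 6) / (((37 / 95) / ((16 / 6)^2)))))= 481 / 6919040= 0.00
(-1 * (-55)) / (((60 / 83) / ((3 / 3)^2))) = 913 / 12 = 76.08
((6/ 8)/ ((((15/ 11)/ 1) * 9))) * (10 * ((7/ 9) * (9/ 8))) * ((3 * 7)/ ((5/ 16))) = 539/ 15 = 35.93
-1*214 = -214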